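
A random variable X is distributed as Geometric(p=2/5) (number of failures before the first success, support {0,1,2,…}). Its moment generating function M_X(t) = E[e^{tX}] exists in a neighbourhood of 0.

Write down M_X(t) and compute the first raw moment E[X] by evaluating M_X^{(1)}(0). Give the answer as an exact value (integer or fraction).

M_X(t) = 2/(5*(1 - 3*e^(t)/5))
M′(t) = 6*e^(t)/(9*e^(2*t) - 30*e^(t) + 25)

E[X] = M′(0) = 3/2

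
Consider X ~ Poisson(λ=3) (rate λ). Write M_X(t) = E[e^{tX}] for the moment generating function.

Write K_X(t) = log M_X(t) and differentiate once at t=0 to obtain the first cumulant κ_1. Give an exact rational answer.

M_X(t) = e^(3*e^(t) - 3)
K_X(t) = log M_X(t) = 3*e^(t) - 3
K^(1)(t) = 3*e^(t)

κ_1 = K^(1)(0) = 3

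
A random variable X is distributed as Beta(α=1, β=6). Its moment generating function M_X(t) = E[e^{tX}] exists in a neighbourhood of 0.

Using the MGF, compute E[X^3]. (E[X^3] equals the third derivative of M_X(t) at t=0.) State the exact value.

E[X^3] = d^3M/dt^3 |_{t=0} = 1/84

M_X(t) = ₁F₁(1; 7; t)
dM/dt = ₁F₁(2; 8; t)/7
d^2M/dt^2 = ₁F₁(3; 9; t)/28
d^3M/dt^3 = ₁F₁(4; 10; t)/84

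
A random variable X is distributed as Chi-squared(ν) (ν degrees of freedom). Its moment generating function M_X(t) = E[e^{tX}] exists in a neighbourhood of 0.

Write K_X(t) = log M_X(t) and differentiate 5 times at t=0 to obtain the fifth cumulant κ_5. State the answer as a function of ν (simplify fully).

κ_5 = d^5K/dt^5 |_{t=0} = 384*ν

M_X(t) = (1 - 2*t)^(-ν/2)
K_X(t) = log M_X(t) = -ν*log(1 - 2*t)/2
dK/dt = -ν/(2*t - 1)
d^2K/dt^2 = 2*ν/(4*t^2 - 4*t + 1)
d^3K/dt^3 = -8*ν/(8*t^3 - 12*t^2 + 6*t - 1)
d^4K/dt^4 = 48*ν/(16*t^4 - 32*t^3 + 24*t^2 - 8*t + 1)
d^5K/dt^5 = -384*ν/(32*t^5 - 80*t^4 + 80*t^3 - 40*t^2 + 10*t - 1)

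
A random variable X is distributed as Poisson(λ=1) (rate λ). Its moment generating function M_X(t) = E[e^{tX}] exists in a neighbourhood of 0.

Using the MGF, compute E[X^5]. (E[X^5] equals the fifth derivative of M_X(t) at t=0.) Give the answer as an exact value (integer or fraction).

M_X(t) = e^(e^(t) - 1)
M′(t) = e^(-1)*e^(t)*e^(e^(t))
M′′(t) = (e^(2*t)*e^(e^(t)) + e^(t)*e^(e^(t)))*e^(-1)
M′′′(t) = (e^(3*t)*e^(e^(t)) + 3*e^(2*t)*e^(e^(t)) + e^(t)*e^(e^(t)))*e^(-1)
M′′′′(t) = (e^(4*t)*e^(e^(t)) + 6*e^(3*t)*e^(e^(t)) + 7*e^(2*t)*e^(e^(t)) + e^(t)*e^(e^(t)))*e^(-1)
M′′′′′(t) = (e^(5*t)*e^(e^(t)) + 10*e^(4*t)*e^(e^(t)) + 25*e^(3*t)*e^(e^(t)) + 15*e^(2*t)*e^(e^(t)) + e^(t)*e^(e^(t)))*e^(-1)

E[X^5] = M′′′′′(0) = 52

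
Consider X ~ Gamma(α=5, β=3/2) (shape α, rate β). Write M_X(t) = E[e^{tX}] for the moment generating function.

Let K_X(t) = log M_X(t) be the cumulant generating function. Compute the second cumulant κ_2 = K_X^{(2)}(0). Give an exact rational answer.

κ_2 = K′′(0) = 20/9

M_X(t) = 243/(32*(3/2 - t)^5)
K_X(t) = log M_X(t) = -5*log(3/2 - t) - 5*log(2) + 5*log(3)
K′(t) = -10/(2*t - 3)
K′′(t) = 20/(4*t^2 - 12*t + 9)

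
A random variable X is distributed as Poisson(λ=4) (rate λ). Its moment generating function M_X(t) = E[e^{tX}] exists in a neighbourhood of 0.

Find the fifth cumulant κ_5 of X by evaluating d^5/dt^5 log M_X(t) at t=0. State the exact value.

κ_5 = K′′′′′(0) = 4

M_X(t) = e^(4*e^(t) - 4)
K_X(t) = log M_X(t) = 4*e^(t) - 4
K′(t) = 4*e^(t)
K′′(t) = 4*e^(t)
K′′′(t) = 4*e^(t)
K′′′′(t) = 4*e^(t)
K′′′′′(t) = 4*e^(t)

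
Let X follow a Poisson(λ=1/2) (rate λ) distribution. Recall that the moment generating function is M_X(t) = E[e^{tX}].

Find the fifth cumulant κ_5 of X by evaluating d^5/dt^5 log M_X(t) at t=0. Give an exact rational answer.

M_X(t) = e^(e^(t)/2 - 1/2)
K_X(t) = log M_X(t) = e^(t)/2 - 1/2
K′(t) = e^(t)/2
K′′(t) = e^(t)/2
K′′′(t) = e^(t)/2
K′′′′(t) = e^(t)/2
K′′′′′(t) = e^(t)/2

κ_5 = K′′′′′(0) = 1/2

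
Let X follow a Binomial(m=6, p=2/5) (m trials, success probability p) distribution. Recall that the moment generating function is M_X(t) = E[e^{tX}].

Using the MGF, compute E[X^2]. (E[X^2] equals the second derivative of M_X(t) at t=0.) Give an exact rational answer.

E[X^2] = D^2[M](0) = 36/5

M_X(t) = (2*e^(t)/5 + 3/5)^6
D^2[M](t) = 2304*e^(6*t)/15625 + 576*e^(5*t)/625 + 6912*e^(4*t)/3125 + 7776*e^(3*t)/3125 + 3888*e^(2*t)/3125 + 2916*e^(t)/15625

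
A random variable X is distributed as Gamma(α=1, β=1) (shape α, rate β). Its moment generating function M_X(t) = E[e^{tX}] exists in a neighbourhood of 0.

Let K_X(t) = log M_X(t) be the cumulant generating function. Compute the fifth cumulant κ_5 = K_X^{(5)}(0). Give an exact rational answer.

κ_5 = K′′′′′(0) = 24

M_X(t) = 1/(1 - t)
K_X(t) = log M_X(t) = -log(1 - t)
K′(t) = -1/(t - 1)
K′′(t) = 1/(t^2 - 2*t + 1)
K′′′(t) = -2/(t^3 - 3*t^2 + 3*t - 1)
K′′′′(t) = 6/(t^4 - 4*t^3 + 6*t^2 - 4*t + 1)
K′′′′′(t) = -24/(t^5 - 5*t^4 + 10*t^3 - 10*t^2 + 5*t - 1)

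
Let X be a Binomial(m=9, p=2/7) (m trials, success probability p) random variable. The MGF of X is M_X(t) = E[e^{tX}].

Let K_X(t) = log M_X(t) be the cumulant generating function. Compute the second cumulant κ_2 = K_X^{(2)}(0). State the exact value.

M_X(t) = (2*e^(t)/7 + 5/7)^9
K_X(t) = log M_X(t) = 9*log(2*e^(t)/7 + 5/7)
dK/dt = 18*e^(t)/(2*e^(t) + 5)
d^2K/dt^2 = 90*e^(t)/(4*e^(2*t) + 20*e^(t) + 25)

κ_2 = d^2K/dt^2 |_{t=0} = 90/49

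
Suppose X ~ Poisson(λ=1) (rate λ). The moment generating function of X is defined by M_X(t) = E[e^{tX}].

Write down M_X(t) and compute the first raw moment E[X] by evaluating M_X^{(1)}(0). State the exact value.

E[X] = dM/dt |_{t=0} = 1

M_X(t) = e^(e^(t) - 1)
dM/dt = e^(-1)*e^(t)*e^(e^(t))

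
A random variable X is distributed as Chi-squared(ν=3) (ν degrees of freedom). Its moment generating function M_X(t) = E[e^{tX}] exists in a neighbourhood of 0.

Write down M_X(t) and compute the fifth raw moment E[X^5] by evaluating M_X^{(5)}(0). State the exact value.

E[X^5] = M^(5)(0) = 10395

M_X(t) = (1 - 2*t)^(-3/2)
M^(5)(t) = 10395/(64*t^6*√(1 - 2*t) - 192*t^5*√(1 - 2*t) + 240*t^4*√(1 - 2*t) - 160*t^3*√(1 - 2*t) + 60*t^2*√(1 - 2*t) - 12*t*√(1 - 2*t) + √(1 - 2*t))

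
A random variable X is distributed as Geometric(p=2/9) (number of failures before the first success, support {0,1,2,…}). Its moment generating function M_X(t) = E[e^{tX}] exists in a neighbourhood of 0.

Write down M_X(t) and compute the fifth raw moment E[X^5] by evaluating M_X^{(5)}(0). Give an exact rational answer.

E[X^5] = M^(5)(0) = 211687/2

M_X(t) = 2/(9*(1 - 7*e^(t)/9))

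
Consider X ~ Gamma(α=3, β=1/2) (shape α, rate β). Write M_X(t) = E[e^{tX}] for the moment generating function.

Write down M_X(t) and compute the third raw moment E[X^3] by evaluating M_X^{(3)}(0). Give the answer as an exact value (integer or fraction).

M_X(t) = 1/(8*(1/2 - t)^3)
M^(3)(t) = 480/(64*t^6 - 192*t^5 + 240*t^4 - 160*t^3 + 60*t^2 - 12*t + 1)

E[X^3] = M^(3)(0) = 480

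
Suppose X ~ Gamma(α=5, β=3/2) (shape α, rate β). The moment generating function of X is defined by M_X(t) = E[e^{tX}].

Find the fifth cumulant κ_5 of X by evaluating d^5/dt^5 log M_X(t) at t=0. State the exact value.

κ_5 = K′′′′′(0) = 1280/81

M_X(t) = 243/(32*(3/2 - t)^5)
K_X(t) = log M_X(t) = -5*log(3/2 - t) - 5*log(2) + 5*log(3)
K′(t) = -10/(2*t - 3)
K′′(t) = 20/(4*t^2 - 12*t + 9)
K′′′(t) = -80/(8*t^3 - 36*t^2 + 54*t - 27)
K′′′′(t) = 480/(16*t^4 - 96*t^3 + 216*t^2 - 216*t + 81)
K′′′′′(t) = -3840/(32*t^5 - 240*t^4 + 720*t^3 - 1080*t^2 + 810*t - 243)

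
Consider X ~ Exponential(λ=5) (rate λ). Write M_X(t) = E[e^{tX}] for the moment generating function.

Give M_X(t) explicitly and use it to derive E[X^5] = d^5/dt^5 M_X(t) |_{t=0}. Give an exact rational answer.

M_X(t) = 5/(5 - t)
M^(5)(t) = 600/(t^6 - 30*t^5 + 375*t^4 - 2500*t^3 + 9375*t^2 - 18750*t + 15625)

E[X^5] = M^(5)(0) = 24/625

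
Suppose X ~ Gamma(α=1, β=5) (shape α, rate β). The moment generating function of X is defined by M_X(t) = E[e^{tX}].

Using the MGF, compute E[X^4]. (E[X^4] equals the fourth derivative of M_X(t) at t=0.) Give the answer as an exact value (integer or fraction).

M_X(t) = 5/(5 - t)
D^4[M](t) = -120/(t^5 - 25*t^4 + 250*t^3 - 1250*t^2 + 3125*t - 3125)

E[X^4] = D^4[M](0) = 24/625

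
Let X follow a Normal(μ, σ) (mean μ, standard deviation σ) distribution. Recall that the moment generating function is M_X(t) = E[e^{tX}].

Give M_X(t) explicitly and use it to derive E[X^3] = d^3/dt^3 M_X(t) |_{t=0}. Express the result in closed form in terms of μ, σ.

E[X^3] = M′′′(0) = μ*(μ^2 + 3*σ^2)

M_X(t) = e^(μ*t + σ^2*t^2/2)
M′(t) = μ*e^(μ*t)*e^(σ^2*t^2/2) + σ^2*t*e^(μ*t)*e^(σ^2*t^2/2)
M′′(t) = μ^2*e^(μ*t)*e^(σ^2*t^2/2) + 2*μ*σ^2*t*e^(μ*t)*e^(σ^2*t^2/2) + σ^4*t^2*e^(μ*t)*e^(σ^2*t^2/2) + σ^2*e^(μ*t)*e^(σ^2*t^2/2)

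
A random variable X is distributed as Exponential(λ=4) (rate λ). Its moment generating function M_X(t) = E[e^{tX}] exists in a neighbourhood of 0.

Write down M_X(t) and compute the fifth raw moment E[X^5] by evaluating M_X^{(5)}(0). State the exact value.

E[X^5] = M′′′′′(0) = 15/128

M_X(t) = 4/(4 - t)
M′(t) = 4/(t^2 - 8*t + 16)
M′′(t) = -8/(t^3 - 12*t^2 + 48*t - 64)
M′′′(t) = 24/(t^4 - 16*t^3 + 96*t^2 - 256*t + 256)
M′′′′(t) = -96/(t^5 - 20*t^4 + 160*t^3 - 640*t^2 + 1280*t - 1024)
M′′′′′(t) = 480/(t^6 - 24*t^5 + 240*t^4 - 1280*t^3 + 3840*t^2 - 6144*t + 4096)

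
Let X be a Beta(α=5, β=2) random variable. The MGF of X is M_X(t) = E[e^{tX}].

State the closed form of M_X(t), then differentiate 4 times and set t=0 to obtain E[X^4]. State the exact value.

M_X(t) = ₁F₁(5; 7; t)
dM/dt = 5*₁F₁(6; 8; t)/7
d^2M/dt^2 = 15*₁F₁(7; 9; t)/28
d^3M/dt^3 = 5*₁F₁(8; 10; t)/12
d^4M/dt^4 = ₁F₁(9; 11; t)/3

E[X^4] = d^4M/dt^4 |_{t=0} = 1/3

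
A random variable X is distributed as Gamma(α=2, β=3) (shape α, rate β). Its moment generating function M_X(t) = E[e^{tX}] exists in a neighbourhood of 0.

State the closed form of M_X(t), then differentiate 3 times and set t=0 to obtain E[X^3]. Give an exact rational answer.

E[X^3] = D^3[M](0) = 8/9

M_X(t) = 9/(3 - t)^2
D^3[M](t) = -216/(t^5 - 15*t^4 + 90*t^3 - 270*t^2 + 405*t - 243)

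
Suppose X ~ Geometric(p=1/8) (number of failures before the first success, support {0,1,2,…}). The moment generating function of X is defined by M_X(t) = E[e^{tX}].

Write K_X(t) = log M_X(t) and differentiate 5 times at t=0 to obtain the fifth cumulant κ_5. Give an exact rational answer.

M_X(t) = 1/(8*(1 - 7*e^(t)/8))
K_X(t) = log M_X(t) = -log(1 - 7*e^(t)/8) - 3*log(2)
dK/dt = -7*e^(t)/(7*e^(t) - 8)
d^2K/dt^2 = 56*e^(t)/(49*e^(2*t) - 112*e^(t) + 64)
d^3K/dt^3 = (-392*e^(2*t) - 448*e^(t))/(343*e^(3*t) - 1176*e^(2*t) + 1344*e^(t) - 512)
d^4K/dt^4 = (2744*e^(3*t) + 12544*e^(2*t) + 3584*e^(t))/(2401*e^(4*t) - 10976*e^(3*t) + 18816*e^(2*t) - 14336*e^(t) + 4096)
d^5K/dt^5 = (-19208*e^(4*t) - 241472*e^(3*t) - 275968*e^(2*t) - 28672*e^(t))/(16807*e^(5*t) - 96040*e^(4*t) + 219520*e^(3*t) - 250880*e^(2*t) + 143360*e^(t) - 32768)

κ_5 = d^5K/dt^5 |_{t=0} = 565320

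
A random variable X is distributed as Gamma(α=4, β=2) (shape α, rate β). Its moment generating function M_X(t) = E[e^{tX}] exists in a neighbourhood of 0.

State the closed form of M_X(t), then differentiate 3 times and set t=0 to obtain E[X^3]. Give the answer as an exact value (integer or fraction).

E[X^3] = M′′′(0) = 15

M_X(t) = 16/(2 - t)^4
M′(t) = -64/(t^5 - 10*t^4 + 40*t^3 - 80*t^2 + 80*t - 32)
M′′(t) = 320/(t^6 - 12*t^5 + 60*t^4 - 160*t^3 + 240*t^2 - 192*t + 64)
M′′′(t) = -1920/(t^7 - 14*t^6 + 84*t^5 - 280*t^4 + 560*t^3 - 672*t^2 + 448*t - 128)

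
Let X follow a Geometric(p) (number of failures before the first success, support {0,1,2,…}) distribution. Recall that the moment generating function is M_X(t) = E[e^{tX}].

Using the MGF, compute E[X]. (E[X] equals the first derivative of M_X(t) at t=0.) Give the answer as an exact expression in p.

M_X(t) = p/(-(1 - p)*e^(t) + 1)
dM/dt = (-p^2*e^(t) + p*e^(t))/(p^2*e^(2*t) - 2*p*e^(2*t) + 2*p*e^(t) + e^(2*t) - 2*e^(t) + 1)

E[X] = dM/dt |_{t=0} = (1 - p)/p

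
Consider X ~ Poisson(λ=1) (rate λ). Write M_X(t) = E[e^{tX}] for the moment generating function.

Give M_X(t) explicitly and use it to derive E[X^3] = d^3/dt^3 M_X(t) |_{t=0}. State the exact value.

M_X(t) = e^(e^(t) - 1)
M^(3)(t) = (e^(3*t)*e^(e^(t)) + 3*e^(2*t)*e^(e^(t)) + e^(t)*e^(e^(t)))*e^(-1)

E[X^3] = M^(3)(0) = 5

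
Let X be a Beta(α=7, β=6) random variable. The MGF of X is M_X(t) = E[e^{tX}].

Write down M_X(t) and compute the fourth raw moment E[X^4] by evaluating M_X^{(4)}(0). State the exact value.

M_X(t) = ₁F₁(7; 13; t)
D^4[M](t) = 3*₁F₁(11; 17; t)/26

E[X^4] = D^4[M](0) = 3/26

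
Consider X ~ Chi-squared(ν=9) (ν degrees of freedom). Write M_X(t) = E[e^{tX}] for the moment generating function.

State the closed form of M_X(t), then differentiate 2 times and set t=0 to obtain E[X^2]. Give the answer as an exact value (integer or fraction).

E[X^2] = d^2M/dt^2 |_{t=0} = 99

M_X(t) = (1 - 2*t)^(-9/2)
dM/dt = -9/(32*t^5*√(1 - 2*t) - 80*t^4*√(1 - 2*t) + 80*t^3*√(1 - 2*t) - 40*t^2*√(1 - 2*t) + 10*t*√(1 - 2*t) - √(1 - 2*t))
d^2M/dt^2 = 99/(64*t^6*√(1 - 2*t) - 192*t^5*√(1 - 2*t) + 240*t^4*√(1 - 2*t) - 160*t^3*√(1 - 2*t) + 60*t^2*√(1 - 2*t) - 12*t*√(1 - 2*t) + √(1 - 2*t))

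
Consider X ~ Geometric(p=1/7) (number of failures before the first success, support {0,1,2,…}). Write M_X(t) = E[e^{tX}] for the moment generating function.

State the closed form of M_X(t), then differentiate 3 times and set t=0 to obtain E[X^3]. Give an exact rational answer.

M_X(t) = 1/(7*(1 - 6*e^(t)/7))
dM/dt = 6*e^(t)/(36*e^(2*t) - 84*e^(t) + 49)
d^2M/dt^2 = (-36*e^(2*t) - 42*e^(t))/(216*e^(3*t) - 756*e^(2*t) + 882*e^(t) - 343)
d^3M/dt^3 = (216*e^(3*t) + 1008*e^(2*t) + 294*e^(t))/(1296*e^(4*t) - 6048*e^(3*t) + 10584*e^(2*t) - 8232*e^(t) + 2401)

E[X^3] = d^3M/dt^3 |_{t=0} = 1518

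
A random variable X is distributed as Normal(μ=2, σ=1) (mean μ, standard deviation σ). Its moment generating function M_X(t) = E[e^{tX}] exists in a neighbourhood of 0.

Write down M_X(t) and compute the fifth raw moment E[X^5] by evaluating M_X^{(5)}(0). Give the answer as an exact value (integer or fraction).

M_X(t) = e^(t^2/2 + 2*t)
dM/dt = t*e^(2*t)*e^(t^2/2) + 2*e^(2*t)*e^(t^2/2)
d^2M/dt^2 = t^2*e^(2*t)*e^(t^2/2) + 4*t*e^(2*t)*e^(t^2/2) + 5*e^(2*t)*e^(t^2/2)
d^3M/dt^3 = t^3*e^(2*t)*e^(t^2/2) + 6*t^2*e^(2*t)*e^(t^2/2) + 15*t*e^(2*t)*e^(t^2/2) + 14*e^(2*t)*e^(t^2/2)
d^4M/dt^4 = t^4*e^(2*t)*e^(t^2/2) + 8*t^3*e^(2*t)*e^(t^2/2) + 30*t^2*e^(2*t)*e^(t^2/2) + 56*t*e^(2*t)*e^(t^2/2) + 43*e^(2*t)*e^(t^2/2)
d^5M/dt^5 = t^5*e^(2*t)*e^(t^2/2) + 10*t^4*e^(2*t)*e^(t^2/2) + 50*t^3*e^(2*t)*e^(t^2/2) + 140*t^2*e^(2*t)*e^(t^2/2) + 215*t*e^(2*t)*e^(t^2/2) + 142*e^(2*t)*e^(t^2/2)

E[X^5] = d^5M/dt^5 |_{t=0} = 142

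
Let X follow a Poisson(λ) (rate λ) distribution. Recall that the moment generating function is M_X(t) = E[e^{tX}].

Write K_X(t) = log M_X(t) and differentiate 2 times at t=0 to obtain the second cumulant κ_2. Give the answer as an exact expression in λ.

κ_2 = K′′(0) = λ

M_X(t) = e^(λ*(e^(t) - 1))
K_X(t) = log M_X(t) = λ*(e^(t) - 1)
K′(t) = λ*e^(t)
K′′(t) = λ*e^(t)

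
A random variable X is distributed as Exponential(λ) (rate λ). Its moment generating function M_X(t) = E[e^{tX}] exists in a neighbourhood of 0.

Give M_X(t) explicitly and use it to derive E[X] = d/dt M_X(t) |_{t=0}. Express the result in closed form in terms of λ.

E[X] = D[M](0) = 1/λ

M_X(t) = λ/(λ - t)
D[M](t) = λ/(λ^2 - 2*λ*t + t^2)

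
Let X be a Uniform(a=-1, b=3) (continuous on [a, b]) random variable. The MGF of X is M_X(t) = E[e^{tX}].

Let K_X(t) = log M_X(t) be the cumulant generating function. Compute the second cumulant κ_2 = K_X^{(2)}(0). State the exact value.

κ_2 = D^2[K](0) = 4/3

M_X(t) = (e^(3*t) - e^(-t))/(4*t)
K_X(t) = log M_X(t) = -log(t) + log(e^(3*t) - e^(-t)) - 2*log(2)
D^2[K](t) = (-16*t^2*e^(4*t) + e^(8*t) - 2*e^(4*t) + 1)/(t^2*e^(8*t) - 2*t^2*e^(4*t) + t^2)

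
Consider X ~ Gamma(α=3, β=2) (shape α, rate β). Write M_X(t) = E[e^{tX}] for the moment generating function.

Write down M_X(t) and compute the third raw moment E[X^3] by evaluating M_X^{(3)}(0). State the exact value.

M_X(t) = 8/(2 - t)^3
dM/dt = 24/(t^4 - 8*t^3 + 24*t^2 - 32*t + 16)
d^2M/dt^2 = -96/(t^5 - 10*t^4 + 40*t^3 - 80*t^2 + 80*t - 32)
d^3M/dt^3 = 480/(t^6 - 12*t^5 + 60*t^4 - 160*t^3 + 240*t^2 - 192*t + 64)

E[X^3] = d^3M/dt^3 |_{t=0} = 15/2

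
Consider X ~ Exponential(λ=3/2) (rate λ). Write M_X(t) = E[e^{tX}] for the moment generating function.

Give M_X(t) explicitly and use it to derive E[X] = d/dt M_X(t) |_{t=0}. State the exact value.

E[X] = D[M](0) = 2/3

M_X(t) = 3/(2*(3/2 - t))
D[M](t) = 6/(4*t^2 - 12*t + 9)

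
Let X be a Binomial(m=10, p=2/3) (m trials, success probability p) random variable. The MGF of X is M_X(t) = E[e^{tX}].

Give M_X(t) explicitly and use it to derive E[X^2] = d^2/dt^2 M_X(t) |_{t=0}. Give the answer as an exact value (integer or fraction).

E[X^2] = d^2M/dt^2 |_{t=0} = 140/3

M_X(t) = (2*e^(t)/3 + 1/3)^10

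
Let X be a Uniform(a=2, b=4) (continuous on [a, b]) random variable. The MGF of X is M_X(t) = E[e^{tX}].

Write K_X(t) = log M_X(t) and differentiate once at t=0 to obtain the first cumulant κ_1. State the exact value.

κ_1 = K^(1)(0) = 3

M_X(t) = (e^(4*t) - e^(2*t))/(2*t)
K_X(t) = log M_X(t) = -log(t) + log(e^(4*t) - e^(2*t)) - log(2)
K^(1)(t) = (4*t*e^(2*t) - 2*t - e^(2*t) + 1)/(t*e^(2*t) - t)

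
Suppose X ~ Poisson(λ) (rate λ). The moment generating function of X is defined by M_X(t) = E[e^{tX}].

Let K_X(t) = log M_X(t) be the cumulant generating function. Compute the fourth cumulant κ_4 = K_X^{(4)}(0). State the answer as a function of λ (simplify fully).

M_X(t) = e^(λ*(e^(t) - 1))
K_X(t) = log M_X(t) = λ*(e^(t) - 1)
D^4[K](t) = λ*e^(t)

κ_4 = D^4[K](0) = λ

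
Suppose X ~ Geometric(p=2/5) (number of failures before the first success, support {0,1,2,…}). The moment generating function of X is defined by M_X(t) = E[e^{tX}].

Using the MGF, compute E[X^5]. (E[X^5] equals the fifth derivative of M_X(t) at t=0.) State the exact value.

M_X(t) = 2/(5*(1 - 3*e^(t)/5))
dM/dt = 6*e^(t)/(9*e^(2*t) - 30*e^(t) + 25)
d^2M/dt^2 = (-18*e^(2*t) - 30*e^(t))/(27*e^(3*t) - 135*e^(2*t) + 225*e^(t) - 125)
d^3M/dt^3 = (54*e^(3*t) + 360*e^(2*t) + 150*e^(t))/(81*e^(4*t) - 540*e^(3*t) + 1350*e^(2*t) - 1500*e^(t) + 625)
d^4M/dt^4 = (-162*e^(4*t) - 2970*e^(3*t) - 4950*e^(2*t) - 750*e^(t))/(243*e^(5*t) - 2025*e^(4*t) + 6750*e^(3*t) - 11250*e^(2*t) + 9375*e^(t) - 3125)

E[X^5] = d^5M/dt^5 |_{t=0} = 5403/2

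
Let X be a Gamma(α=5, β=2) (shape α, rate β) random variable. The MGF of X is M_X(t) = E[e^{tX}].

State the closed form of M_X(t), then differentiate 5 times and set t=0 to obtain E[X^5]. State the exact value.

M_X(t) = 32/(2 - t)^5
D^5[M](t) = 483840/(t^10 - 20*t^9 + 180*t^8 - 960*t^7 + 3360*t^6 - 8064*t^5 + 13440*t^4 - 15360*t^3 + 11520*t^2 - 5120*t + 1024)

E[X^5] = D^5[M](0) = 945/2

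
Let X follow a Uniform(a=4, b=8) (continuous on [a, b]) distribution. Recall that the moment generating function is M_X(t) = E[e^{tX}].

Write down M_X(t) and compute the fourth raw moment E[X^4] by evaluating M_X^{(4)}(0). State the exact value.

M_X(t) = (e^(8*t) - e^(4*t))/(4*t)

E[X^4] = M^(4)(0) = 7936/5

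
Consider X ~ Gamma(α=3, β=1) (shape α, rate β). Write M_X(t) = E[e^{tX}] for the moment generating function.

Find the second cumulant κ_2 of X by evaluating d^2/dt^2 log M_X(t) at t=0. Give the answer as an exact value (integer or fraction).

κ_2 = K′′(0) = 3

M_X(t) = (1 - t)^(-3)
K_X(t) = log M_X(t) = -3*log(1 - t)
K′(t) = -3/(t - 1)
K′′(t) = 3/(t^2 - 2*t + 1)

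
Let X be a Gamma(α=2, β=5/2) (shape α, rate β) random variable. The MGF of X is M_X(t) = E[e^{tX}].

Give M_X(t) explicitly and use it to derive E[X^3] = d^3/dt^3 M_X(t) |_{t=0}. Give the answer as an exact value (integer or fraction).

E[X^3] = M^(3)(0) = 192/125

M_X(t) = 25/(4*(5/2 - t)^2)
M^(3)(t) = -4800/(32*t^5 - 400*t^4 + 2000*t^3 - 5000*t^2 + 6250*t - 3125)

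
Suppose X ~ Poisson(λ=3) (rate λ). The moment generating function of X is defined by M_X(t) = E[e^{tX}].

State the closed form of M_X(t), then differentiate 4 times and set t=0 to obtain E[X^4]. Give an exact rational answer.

M_X(t) = e^(3*e^(t) - 3)
D^4[M](t) = (81*e^(4*t)*e^(3*e^(t)) + 162*e^(3*t)*e^(3*e^(t)) + 63*e^(2*t)*e^(3*e^(t)) + 3*e^(t)*e^(3*e^(t)))*e^(-3)

E[X^4] = D^4[M](0) = 309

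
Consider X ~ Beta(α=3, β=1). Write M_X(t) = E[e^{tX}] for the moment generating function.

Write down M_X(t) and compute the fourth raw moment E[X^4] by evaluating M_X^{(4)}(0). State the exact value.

E[X^4] = d^4M/dt^4 |_{t=0} = 3/7

M_X(t) = ₁F₁(3; 4; t)
dM/dt = 3*₁F₁(4; 5; t)/4
d^2M/dt^2 = 3*₁F₁(5; 6; t)/5
d^3M/dt^3 = ₁F₁(6; 7; t)/2
d^4M/dt^4 = 3*₁F₁(7; 8; t)/7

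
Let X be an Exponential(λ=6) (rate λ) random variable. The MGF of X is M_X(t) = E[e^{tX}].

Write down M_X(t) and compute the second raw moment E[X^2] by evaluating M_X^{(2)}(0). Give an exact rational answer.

M_X(t) = 6/(6 - t)
M^(2)(t) = -12/(t^3 - 18*t^2 + 108*t - 216)

E[X^2] = M^(2)(0) = 1/18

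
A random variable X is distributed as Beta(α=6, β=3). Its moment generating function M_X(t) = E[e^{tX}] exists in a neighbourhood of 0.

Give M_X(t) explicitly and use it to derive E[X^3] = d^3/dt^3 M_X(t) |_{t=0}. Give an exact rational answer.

E[X^3] = M′′′(0) = 56/165

M_X(t) = ₁F₁(6; 9; t)
M′(t) = 2*₁F₁(7; 10; t)/3
M′′(t) = 7*₁F₁(8; 11; t)/15
M′′′(t) = 56*₁F₁(9; 12; t)/165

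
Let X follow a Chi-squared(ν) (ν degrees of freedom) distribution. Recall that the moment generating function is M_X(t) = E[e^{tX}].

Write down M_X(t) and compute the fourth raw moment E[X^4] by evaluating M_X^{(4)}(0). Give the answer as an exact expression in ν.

M_X(t) = (1 - 2*t)^(-ν/2)
dM/dt = -ν/(2*t*(1 - 2*t)^(ν/2) - (1 - 2*t)^(ν/2))
d^2M/dt^2 = (ν^2 + 2*ν)/(4*t^2*(1 - 2*t)^(ν/2) - 4*t*(1 - 2*t)^(ν/2) + (1 - 2*t)^(ν/2))
d^3M/dt^3 = (-ν^3 - 6*ν^2 - 8*ν)/(8*t^3*(1 - 2*t)^(ν/2) - 12*t^2*(1 - 2*t)^(ν/2) + 6*t*(1 - 2*t)^(ν/2) - (1 - 2*t)^(ν/2))
d^4M/dt^4 = (ν^4 + 12*ν^3 + 44*ν^2 + 48*ν)/(16*t^4*(1 - 2*t)^(ν/2) - 32*t^3*(1 - 2*t)^(ν/2) + 24*t^2*(1 - 2*t)^(ν/2) - 8*t*(1 - 2*t)^(ν/2) + (1 - 2*t)^(ν/2))

E[X^4] = d^4M/dt^4 |_{t=0} = ν*(ν^3 + 12*ν^2 + 44*ν + 48)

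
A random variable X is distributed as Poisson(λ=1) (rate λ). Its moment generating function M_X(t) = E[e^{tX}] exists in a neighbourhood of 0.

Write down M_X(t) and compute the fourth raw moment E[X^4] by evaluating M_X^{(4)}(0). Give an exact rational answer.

M_X(t) = e^(e^(t) - 1)
M′(t) = e^(-1)*e^(t)*e^(e^(t))
M′′(t) = (e^(2*t)*e^(e^(t)) + e^(t)*e^(e^(t)))*e^(-1)
M′′′(t) = (e^(3*t)*e^(e^(t)) + 3*e^(2*t)*e^(e^(t)) + e^(t)*e^(e^(t)))*e^(-1)
M′′′′(t) = (e^(4*t)*e^(e^(t)) + 6*e^(3*t)*e^(e^(t)) + 7*e^(2*t)*e^(e^(t)) + e^(t)*e^(e^(t)))*e^(-1)

E[X^4] = M′′′′(0) = 15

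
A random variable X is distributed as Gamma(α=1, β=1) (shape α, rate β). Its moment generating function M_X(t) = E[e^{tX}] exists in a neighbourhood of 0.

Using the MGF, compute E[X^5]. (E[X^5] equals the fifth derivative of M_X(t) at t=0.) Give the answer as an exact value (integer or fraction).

E[X^5] = M′′′′′(0) = 120

M_X(t) = 1/(1 - t)
M′(t) = 1/(t^2 - 2*t + 1)
M′′(t) = -2/(t^3 - 3*t^2 + 3*t - 1)
M′′′(t) = 6/(t^4 - 4*t^3 + 6*t^2 - 4*t + 1)
M′′′′(t) = -24/(t^5 - 5*t^4 + 10*t^3 - 10*t^2 + 5*t - 1)
M′′′′′(t) = 120/(t^6 - 6*t^5 + 15*t^4 - 20*t^3 + 15*t^2 - 6*t + 1)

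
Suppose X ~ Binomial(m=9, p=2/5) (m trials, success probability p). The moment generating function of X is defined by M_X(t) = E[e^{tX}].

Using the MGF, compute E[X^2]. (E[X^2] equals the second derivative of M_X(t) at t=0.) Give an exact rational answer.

E[X^2] = D^2[M](0) = 378/25

M_X(t) = (2*e^(t)/5 + 3/5)^9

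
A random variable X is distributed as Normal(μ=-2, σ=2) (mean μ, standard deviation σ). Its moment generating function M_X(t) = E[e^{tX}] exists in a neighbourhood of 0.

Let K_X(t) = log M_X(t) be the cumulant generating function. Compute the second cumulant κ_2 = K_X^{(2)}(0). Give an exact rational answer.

M_X(t) = e^(2*t^2 - 2*t)
K_X(t) = log M_X(t) = 2*t^2 - 2*t
D^2[K](t) = 4

κ_2 = D^2[K](0) = 4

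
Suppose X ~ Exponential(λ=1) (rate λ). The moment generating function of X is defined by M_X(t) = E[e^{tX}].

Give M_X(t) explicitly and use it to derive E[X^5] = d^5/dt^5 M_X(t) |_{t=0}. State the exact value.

M_X(t) = 1/(1 - t)
D^5[M](t) = 120/(t^6 - 6*t^5 + 15*t^4 - 20*t^3 + 15*t^2 - 6*t + 1)

E[X^5] = D^5[M](0) = 120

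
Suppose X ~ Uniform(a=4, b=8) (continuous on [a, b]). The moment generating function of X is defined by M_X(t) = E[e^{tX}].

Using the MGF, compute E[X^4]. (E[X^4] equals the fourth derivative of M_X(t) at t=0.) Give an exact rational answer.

M_X(t) = (e^(8*t) - e^(4*t))/(4*t)

E[X^4] = D^4[M](0) = 7936/5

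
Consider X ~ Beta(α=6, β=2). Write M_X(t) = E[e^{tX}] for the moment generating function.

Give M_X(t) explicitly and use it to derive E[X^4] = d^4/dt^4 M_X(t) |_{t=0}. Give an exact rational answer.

M_X(t) = ₁F₁(6; 8; t)
dM/dt = 3*₁F₁(7; 9; t)/4
d^2M/dt^2 = 7*₁F₁(8; 10; t)/12
d^3M/dt^3 = 7*₁F₁(9; 11; t)/15
d^4M/dt^4 = 21*₁F₁(10; 12; t)/55

E[X^4] = d^4M/dt^4 |_{t=0} = 21/55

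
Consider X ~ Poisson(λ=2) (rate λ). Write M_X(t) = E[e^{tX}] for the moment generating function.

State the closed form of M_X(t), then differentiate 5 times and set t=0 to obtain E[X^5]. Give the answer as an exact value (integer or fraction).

E[X^5] = d^5M/dt^5 |_{t=0} = 454

M_X(t) = e^(2*e^(t) - 2)
dM/dt = 2*e^(-2)*e^(t)*e^(2*e^(t))
d^2M/dt^2 = (4*e^(2*t)*e^(2*e^(t)) + 2*e^(t)*e^(2*e^(t)))*e^(-2)
d^3M/dt^3 = (8*e^(3*t)*e^(2*e^(t)) + 12*e^(2*t)*e^(2*e^(t)) + 2*e^(t)*e^(2*e^(t)))*e^(-2)
d^4M/dt^4 = (16*e^(4*t)*e^(2*e^(t)) + 48*e^(3*t)*e^(2*e^(t)) + 28*e^(2*t)*e^(2*e^(t)) + 2*e^(t)*e^(2*e^(t)))*e^(-2)
d^5M/dt^5 = (32*e^(5*t)*e^(2*e^(t)) + 160*e^(4*t)*e^(2*e^(t)) + 200*e^(3*t)*e^(2*e^(t)) + 60*e^(2*t)*e^(2*e^(t)) + 2*e^(t)*e^(2*e^(t)))*e^(-2)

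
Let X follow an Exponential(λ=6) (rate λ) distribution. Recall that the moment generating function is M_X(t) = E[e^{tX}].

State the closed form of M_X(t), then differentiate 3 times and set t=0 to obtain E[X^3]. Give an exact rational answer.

E[X^3] = D^3[M](0) = 1/36

M_X(t) = 6/(6 - t)
D^3[M](t) = 36/(t^4 - 24*t^3 + 216*t^2 - 864*t + 1296)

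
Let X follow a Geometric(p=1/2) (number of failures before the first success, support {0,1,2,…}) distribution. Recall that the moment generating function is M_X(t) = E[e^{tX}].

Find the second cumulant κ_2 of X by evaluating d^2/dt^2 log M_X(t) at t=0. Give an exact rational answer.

κ_2 = K′′(0) = 2

M_X(t) = 1/(2*(1 - e^(t)/2))
K_X(t) = log M_X(t) = -log(1 - e^(t)/2) - log(2)
K′(t) = -e^(t)/(e^(t) - 2)
K′′(t) = 2*e^(t)/(e^(2*t) - 4*e^(t) + 4)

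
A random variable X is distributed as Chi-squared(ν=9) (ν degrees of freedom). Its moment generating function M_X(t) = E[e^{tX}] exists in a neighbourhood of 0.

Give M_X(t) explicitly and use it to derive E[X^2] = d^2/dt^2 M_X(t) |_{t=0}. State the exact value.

M_X(t) = (1 - 2*t)^(-9/2)
M′(t) = -9/(32*t^5*√(1 - 2*t) - 80*t^4*√(1 - 2*t) + 80*t^3*√(1 - 2*t) - 40*t^2*√(1 - 2*t) + 10*t*√(1 - 2*t) - √(1 - 2*t))
M′′(t) = 99/(64*t^6*√(1 - 2*t) - 192*t^5*√(1 - 2*t) + 240*t^4*√(1 - 2*t) - 160*t^3*√(1 - 2*t) + 60*t^2*√(1 - 2*t) - 12*t*√(1 - 2*t) + √(1 - 2*t))

E[X^2] = M′′(0) = 99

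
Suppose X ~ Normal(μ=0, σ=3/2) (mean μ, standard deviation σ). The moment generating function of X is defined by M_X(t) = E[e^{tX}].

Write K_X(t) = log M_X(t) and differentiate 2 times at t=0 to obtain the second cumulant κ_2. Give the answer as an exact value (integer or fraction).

M_X(t) = e^(9*t^2/8)
K_X(t) = log M_X(t) = 9*t^2/8
K′(t) = 9*t/4
K′′(t) = 9/4

κ_2 = K′′(0) = 9/4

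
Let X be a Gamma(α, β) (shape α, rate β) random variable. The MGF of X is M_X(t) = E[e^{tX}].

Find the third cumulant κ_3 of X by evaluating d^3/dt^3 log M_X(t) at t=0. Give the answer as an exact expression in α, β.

M_X(t) = (β/(β - t))^α
K_X(t) = log M_X(t) = α*(log(β) - log(β - t))
dK/dt = -α/(-β + t)
d^2K/dt^2 = α/(β^2 - 2*β*t + t^2)
d^3K/dt^3 = -2*α/(-β^3 + 3*β^2*t - 3*β*t^2 + t^3)

κ_3 = d^3K/dt^3 |_{t=0} = 2*α/β^3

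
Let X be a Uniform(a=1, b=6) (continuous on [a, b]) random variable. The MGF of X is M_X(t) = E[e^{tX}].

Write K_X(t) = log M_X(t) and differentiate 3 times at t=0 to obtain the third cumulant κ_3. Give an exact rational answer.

κ_3 = K^(3)(0) = 0

M_X(t) = (e^(6*t) - e^(t))/(5*t)
K_X(t) = log M_X(t) = -log(t) + log(e^(6*t) - e^(t)) - log(5)
K^(3)(t) = (125*t^3*e^(10*t) + 125*t^3*e^(5*t) - 2*e^(15*t) + 6*e^(10*t) - 6*e^(5*t) + 2)/(t^3*e^(15*t) - 3*t^3*e^(10*t) + 3*t^3*e^(5*t) - t^3)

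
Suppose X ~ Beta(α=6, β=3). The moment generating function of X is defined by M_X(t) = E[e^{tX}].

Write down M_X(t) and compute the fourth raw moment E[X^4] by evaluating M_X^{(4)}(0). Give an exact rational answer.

M_X(t) = ₁F₁(6; 9; t)
D^4[M](t) = 14*₁F₁(10; 13; t)/55

E[X^4] = D^4[M](0) = 14/55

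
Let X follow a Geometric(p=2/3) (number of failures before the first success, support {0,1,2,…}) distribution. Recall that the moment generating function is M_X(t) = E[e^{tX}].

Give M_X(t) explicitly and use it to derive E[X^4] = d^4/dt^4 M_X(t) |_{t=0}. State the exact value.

M_X(t) = 2/(3*(1 - e^(t)/3))
M^(4)(t) = (-2*e^(4*t) - 66*e^(3*t) - 198*e^(2*t) - 54*e^(t))/(e^(5*t) - 15*e^(4*t) + 90*e^(3*t) - 270*e^(2*t) + 405*e^(t) - 243)

E[X^4] = M^(4)(0) = 10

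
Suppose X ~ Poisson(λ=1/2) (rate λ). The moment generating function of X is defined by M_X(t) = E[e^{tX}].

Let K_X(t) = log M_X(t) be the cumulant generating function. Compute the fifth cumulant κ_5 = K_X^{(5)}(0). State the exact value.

κ_5 = D^5[K](0) = 1/2

M_X(t) = e^(e^(t)/2 - 1/2)
K_X(t) = log M_X(t) = e^(t)/2 - 1/2
D^5[K](t) = e^(t)/2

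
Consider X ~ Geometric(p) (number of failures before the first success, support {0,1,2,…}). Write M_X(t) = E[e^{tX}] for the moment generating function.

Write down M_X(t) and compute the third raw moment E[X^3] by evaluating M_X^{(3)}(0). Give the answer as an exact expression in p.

E[X^3] = M^(3)(0) = -1 + 7/p - 12/p^2 + 6/p^3

M_X(t) = p/(-(1 - p)*e^(t) + 1)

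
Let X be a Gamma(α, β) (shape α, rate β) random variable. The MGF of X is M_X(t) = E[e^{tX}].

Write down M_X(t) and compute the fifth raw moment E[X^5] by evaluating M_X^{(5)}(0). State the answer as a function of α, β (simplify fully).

M_X(t) = (β/(β - t))^α

E[X^5] = M^(5)(0) = α*(α^4 + 10*α^3 + 35*α^2 + 50*α + 24)/β^5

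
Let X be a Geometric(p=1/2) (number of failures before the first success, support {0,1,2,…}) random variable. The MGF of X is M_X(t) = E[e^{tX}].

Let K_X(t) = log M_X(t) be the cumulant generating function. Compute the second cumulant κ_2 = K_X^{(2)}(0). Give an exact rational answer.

κ_2 = D^2[K](0) = 2

M_X(t) = 1/(2*(1 - e^(t)/2))
K_X(t) = log M_X(t) = -log(1 - e^(t)/2) - log(2)
D^2[K](t) = 2*e^(t)/(e^(2*t) - 4*e^(t) + 4)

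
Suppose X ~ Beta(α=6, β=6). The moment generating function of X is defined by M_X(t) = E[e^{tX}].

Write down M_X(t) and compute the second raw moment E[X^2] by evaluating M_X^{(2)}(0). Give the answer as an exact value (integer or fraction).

E[X^2] = M′′(0) = 7/26

M_X(t) = ₁F₁(6; 12; t)
M′(t) = ₁F₁(7; 13; t)/2
M′′(t) = 7*₁F₁(8; 14; t)/26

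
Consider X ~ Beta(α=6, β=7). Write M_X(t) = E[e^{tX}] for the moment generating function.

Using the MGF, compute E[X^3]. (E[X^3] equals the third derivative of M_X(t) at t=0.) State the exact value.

E[X^3] = M^(3)(0) = 8/65

M_X(t) = ₁F₁(6; 13; t)
M^(3)(t) = 8*₁F₁(9; 16; t)/65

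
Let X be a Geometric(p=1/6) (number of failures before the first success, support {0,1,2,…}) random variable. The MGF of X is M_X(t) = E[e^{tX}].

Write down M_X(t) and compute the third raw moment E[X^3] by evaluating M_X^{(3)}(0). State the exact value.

M_X(t) = 1/(6*(1 - 5*e^(t)/6))
M^(3)(t) = (125*e^(3*t) + 600*e^(2*t) + 180*e^(t))/(625*e^(4*t) - 3000*e^(3*t) + 5400*e^(2*t) - 4320*e^(t) + 1296)

E[X^3] = M^(3)(0) = 905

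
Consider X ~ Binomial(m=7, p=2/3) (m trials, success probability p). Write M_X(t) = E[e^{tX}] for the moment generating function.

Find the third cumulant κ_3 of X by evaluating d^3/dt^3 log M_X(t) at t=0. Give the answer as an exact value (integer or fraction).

κ_3 = K^(3)(0) = -14/27

M_X(t) = (2*e^(t)/3 + 1/3)^7
K_X(t) = log M_X(t) = 7*log(2*e^(t)/3 + 1/3)
K^(3)(t) = (-28*e^(2*t) + 14*e^(t))/(8*e^(3*t) + 12*e^(2*t) + 6*e^(t) + 1)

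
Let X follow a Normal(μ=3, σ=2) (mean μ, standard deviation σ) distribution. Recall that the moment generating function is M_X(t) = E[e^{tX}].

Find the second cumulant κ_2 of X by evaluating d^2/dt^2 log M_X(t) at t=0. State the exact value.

κ_2 = K′′(0) = 4

M_X(t) = e^(2*t^2 + 3*t)
K_X(t) = log M_X(t) = 2*t^2 + 3*t
K′(t) = 4*t + 3
K′′(t) = 4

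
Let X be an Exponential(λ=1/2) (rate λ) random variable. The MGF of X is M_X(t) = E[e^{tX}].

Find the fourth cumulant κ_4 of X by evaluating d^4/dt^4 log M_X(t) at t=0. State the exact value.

M_X(t) = 1/(2*(1/2 - t))
K_X(t) = log M_X(t) = -log(1/2 - t) - log(2)
K^(4)(t) = 96/(16*t^4 - 32*t^3 + 24*t^2 - 8*t + 1)

κ_4 = K^(4)(0) = 96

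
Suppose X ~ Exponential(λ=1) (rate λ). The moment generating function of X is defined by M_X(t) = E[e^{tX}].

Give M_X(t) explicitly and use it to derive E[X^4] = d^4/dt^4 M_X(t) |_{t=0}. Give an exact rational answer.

E[X^4] = d^4M/dt^4 |_{t=0} = 24

M_X(t) = 1/(1 - t)
dM/dt = 1/(t^2 - 2*t + 1)
d^2M/dt^2 = -2/(t^3 - 3*t^2 + 3*t - 1)
d^3M/dt^3 = 6/(t^4 - 4*t^3 + 6*t^2 - 4*t + 1)
d^4M/dt^4 = -24/(t^5 - 5*t^4 + 10*t^3 - 10*t^2 + 5*t - 1)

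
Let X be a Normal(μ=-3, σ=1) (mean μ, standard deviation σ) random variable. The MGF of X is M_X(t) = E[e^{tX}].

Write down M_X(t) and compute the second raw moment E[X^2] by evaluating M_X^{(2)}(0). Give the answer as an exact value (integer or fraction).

E[X^2] = M^(2)(0) = 10

M_X(t) = e^(t^2/2 - 3*t)
M^(2)(t) = (t^2*e^(t^2/2) - 6*t*e^(t^2/2) + 10*e^(t^2/2))*e^(-3*t)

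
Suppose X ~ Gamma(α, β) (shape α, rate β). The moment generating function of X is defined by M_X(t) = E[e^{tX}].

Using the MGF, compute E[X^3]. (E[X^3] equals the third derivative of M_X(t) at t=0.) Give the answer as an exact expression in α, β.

M_X(t) = (β/(β - t))^α
D^3[M](t) = (-α^3*β^α*(1/(β - t))^α - 3*α^2*β^α*(1/(β - t))^α - 2*α*β^α*(1/(β - t))^α)/(-β^3 + 3*β^2*t - 3*β*t^2 + t^3)

E[X^3] = D^3[M](0) = α*(α^2 + 3*α + 2)/β^3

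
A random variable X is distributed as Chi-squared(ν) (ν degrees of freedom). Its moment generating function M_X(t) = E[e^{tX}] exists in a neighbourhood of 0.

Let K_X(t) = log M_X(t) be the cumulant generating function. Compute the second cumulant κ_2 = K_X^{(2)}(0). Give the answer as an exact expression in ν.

κ_2 = d^2K/dt^2 |_{t=0} = 2*ν

M_X(t) = (1 - 2*t)^(-ν/2)
K_X(t) = log M_X(t) = -ν*log(1 - 2*t)/2
dK/dt = -ν/(2*t - 1)
d^2K/dt^2 = 2*ν/(4*t^2 - 4*t + 1)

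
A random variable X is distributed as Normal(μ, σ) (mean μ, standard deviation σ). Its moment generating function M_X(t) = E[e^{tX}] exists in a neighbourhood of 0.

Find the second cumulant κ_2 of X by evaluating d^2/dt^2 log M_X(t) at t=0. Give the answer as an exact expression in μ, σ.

M_X(t) = e^(μ*t + σ^2*t^2/2)
K_X(t) = log M_X(t) = μ*t + σ^2*t^2/2
dK/dt = μ + σ^2*t
d^2K/dt^2 = σ^2

κ_2 = d^2K/dt^2 |_{t=0} = σ^2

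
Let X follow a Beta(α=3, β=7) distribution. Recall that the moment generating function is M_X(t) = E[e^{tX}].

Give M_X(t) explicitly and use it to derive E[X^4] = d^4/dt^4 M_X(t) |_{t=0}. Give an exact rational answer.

E[X^4] = M^(4)(0) = 3/143

M_X(t) = ₁F₁(3; 10; t)
M^(4)(t) = 3*₁F₁(7; 14; t)/143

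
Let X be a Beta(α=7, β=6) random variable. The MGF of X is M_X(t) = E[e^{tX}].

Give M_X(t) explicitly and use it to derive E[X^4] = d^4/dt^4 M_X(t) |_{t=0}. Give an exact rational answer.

E[X^4] = D^4[M](0) = 3/26

M_X(t) = ₁F₁(7; 13; t)
D^4[M](t) = 3*₁F₁(11; 17; t)/26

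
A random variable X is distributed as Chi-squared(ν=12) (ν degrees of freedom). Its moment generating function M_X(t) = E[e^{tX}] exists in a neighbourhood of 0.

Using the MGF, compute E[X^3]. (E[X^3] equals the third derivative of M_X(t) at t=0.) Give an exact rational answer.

M_X(t) = (1 - 2*t)^(-6)
M′(t) = -12/(128*t^7 - 448*t^6 + 672*t^5 - 560*t^4 + 280*t^3 - 84*t^2 + 14*t - 1)
M′′(t) = 168/(256*t^8 - 1024*t^7 + 1792*t^6 - 1792*t^5 + 1120*t^4 - 448*t^3 + 112*t^2 - 16*t + 1)
M′′′(t) = -2688/(512*t^9 - 2304*t^8 + 4608*t^7 - 5376*t^6 + 4032*t^5 - 2016*t^4 + 672*t^3 - 144*t^2 + 18*t - 1)

E[X^3] = M′′′(0) = 2688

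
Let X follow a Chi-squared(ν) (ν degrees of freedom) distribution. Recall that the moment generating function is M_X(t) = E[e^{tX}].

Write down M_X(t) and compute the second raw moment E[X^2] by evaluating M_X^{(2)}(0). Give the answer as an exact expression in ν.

M_X(t) = (1 - 2*t)^(-ν/2)
D^2[M](t) = (ν^2 + 2*ν)/(4*t^2*(1 - 2*t)^(ν/2) - 4*t*(1 - 2*t)^(ν/2) + (1 - 2*t)^(ν/2))

E[X^2] = D^2[M](0) = ν*(ν + 2)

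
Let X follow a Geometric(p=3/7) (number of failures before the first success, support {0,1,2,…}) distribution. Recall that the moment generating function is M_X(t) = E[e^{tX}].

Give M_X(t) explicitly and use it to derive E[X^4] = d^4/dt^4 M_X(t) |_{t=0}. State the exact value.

M_X(t) = 3/(7*(1 - 4*e^(t)/7))
dM/dt = 12*e^(t)/(16*e^(2*t) - 56*e^(t) + 49)
d^2M/dt^2 = (-48*e^(2*t) - 84*e^(t))/(64*e^(3*t) - 336*e^(2*t) + 588*e^(t) - 343)
d^3M/dt^3 = (192*e^(3*t) + 1344*e^(2*t) + 588*e^(t))/(256*e^(4*t) - 1792*e^(3*t) + 4704*e^(2*t) - 5488*e^(t) + 2401)
d^4M/dt^4 = (-768*e^(4*t) - 14784*e^(3*t) - 25872*e^(2*t) - 4116*e^(t))/(1024*e^(5*t) - 8960*e^(4*t) + 31360*e^(3*t) - 54880*e^(2*t) + 48020*e^(t) - 16807)

E[X^4] = d^4M/dt^4 |_{t=0} = 5060/27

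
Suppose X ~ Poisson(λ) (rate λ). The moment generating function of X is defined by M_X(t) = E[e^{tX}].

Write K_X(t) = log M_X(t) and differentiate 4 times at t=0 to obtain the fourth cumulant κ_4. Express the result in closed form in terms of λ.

M_X(t) = e^(λ*(e^(t) - 1))
K_X(t) = log M_X(t) = λ*(e^(t) - 1)
D^4[K](t) = λ*e^(t)

κ_4 = D^4[K](0) = λ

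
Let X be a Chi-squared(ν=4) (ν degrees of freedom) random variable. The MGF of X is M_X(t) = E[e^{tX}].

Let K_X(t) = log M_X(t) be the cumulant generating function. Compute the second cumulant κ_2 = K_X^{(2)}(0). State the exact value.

M_X(t) = (1 - 2*t)^(-2)
K_X(t) = log M_X(t) = -2*log(1 - 2*t)
D^2[K](t) = 8/(4*t^2 - 4*t + 1)

κ_2 = D^2[K](0) = 8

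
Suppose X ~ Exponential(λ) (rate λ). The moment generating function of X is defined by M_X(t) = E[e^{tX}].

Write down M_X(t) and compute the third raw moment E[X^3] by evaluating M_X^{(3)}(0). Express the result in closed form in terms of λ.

E[X^3] = M′′′(0) = 6/λ^3

M_X(t) = λ/(λ - t)
M′(t) = λ/(λ^2 - 2*λ*t + t^2)
M′′(t) = -2*λ/(-λ^3 + 3*λ^2*t - 3*λ*t^2 + t^3)
M′′′(t) = 6*λ/(λ^4 - 4*λ^3*t + 6*λ^2*t^2 - 4*λ*t^3 + t^4)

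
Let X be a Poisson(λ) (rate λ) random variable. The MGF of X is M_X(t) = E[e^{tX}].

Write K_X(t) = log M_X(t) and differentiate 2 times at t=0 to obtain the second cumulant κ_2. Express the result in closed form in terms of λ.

κ_2 = K^(2)(0) = λ

M_X(t) = e^(λ*(e^(t) - 1))
K_X(t) = log M_X(t) = λ*(e^(t) - 1)
K^(2)(t) = λ*e^(t)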